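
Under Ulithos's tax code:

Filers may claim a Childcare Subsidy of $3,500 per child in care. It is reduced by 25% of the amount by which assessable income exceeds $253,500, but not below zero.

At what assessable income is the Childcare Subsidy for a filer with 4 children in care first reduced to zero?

$309,500

Full credit = 4 × $3,500 = $14,000.
The credit falls by 25% of each dollar above $253,500, so it reaches zero when the excess is $14,000 / 25% = $56,000: income = $253,500 + $56,000 = $309,500.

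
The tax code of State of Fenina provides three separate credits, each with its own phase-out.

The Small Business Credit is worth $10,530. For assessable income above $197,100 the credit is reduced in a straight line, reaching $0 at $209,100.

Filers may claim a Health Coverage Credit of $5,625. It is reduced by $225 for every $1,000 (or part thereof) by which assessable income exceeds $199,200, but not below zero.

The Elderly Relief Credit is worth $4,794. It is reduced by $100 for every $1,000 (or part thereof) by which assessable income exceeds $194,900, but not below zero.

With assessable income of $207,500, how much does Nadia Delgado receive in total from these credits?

Small Business Credit: $207,500 is $10,400 into a $12,000 phase-out range, leaving 1,600/12,000 of the credit: $10,530 × 1,600/12,000 = $1,404.
Health Coverage Credit: income exceeds $199,200 by $8,300, which is 9 full-or-partial $1,000 increments; reduction = 9 × $225 = $2,025, leaving $3,600.
Elderly Relief Credit: income exceeds $194,900 by $12,600, which is 13 full-or-partial $1,000 increments; reduction = 13 × $100 = $1,300, leaving $3,494.
Total: $1,404 + $3,600 + $3,494 = $8,498.

$8,498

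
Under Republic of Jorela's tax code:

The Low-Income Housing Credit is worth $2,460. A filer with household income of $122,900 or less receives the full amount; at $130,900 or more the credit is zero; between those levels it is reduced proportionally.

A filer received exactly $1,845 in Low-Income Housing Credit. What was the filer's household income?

$124,900

$1,845 is 1,845/2,460 of the full $2,460, so 615/2,460 of the $8,000 range has been used: income = $122,900 + $8,000 × 615/2,460 = $124,900.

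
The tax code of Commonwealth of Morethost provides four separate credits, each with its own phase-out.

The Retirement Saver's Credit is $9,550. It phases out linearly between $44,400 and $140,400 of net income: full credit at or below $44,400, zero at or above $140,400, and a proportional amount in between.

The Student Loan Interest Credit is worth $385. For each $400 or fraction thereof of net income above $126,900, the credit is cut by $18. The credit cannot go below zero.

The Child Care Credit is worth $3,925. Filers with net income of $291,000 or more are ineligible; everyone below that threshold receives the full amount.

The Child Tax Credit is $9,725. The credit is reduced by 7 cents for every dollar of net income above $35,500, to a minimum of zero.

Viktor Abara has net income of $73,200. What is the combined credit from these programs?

$18,081

Retirement Saver's Credit: $73,200 is $28,800 into a $96,000 phase-out range, leaving 67,200/96,000 of the credit: $9,550 × 67,200/96,000 = $6,685.
Student Loan Interest Credit: $73,200 is at or below the $126,900 threshold, so the full $385 applies.
Child Care Credit: $73,200 is below the $291,000 cutoff, so the full $3,925 applies.
Child Tax Credit: 7% of the $37,700 excess over $35,500 is $2,639; credit = $9,725 − $2,639 = $7,086.
Total: $6,685 + $385 + $3,925 + $7,086 = $18,081.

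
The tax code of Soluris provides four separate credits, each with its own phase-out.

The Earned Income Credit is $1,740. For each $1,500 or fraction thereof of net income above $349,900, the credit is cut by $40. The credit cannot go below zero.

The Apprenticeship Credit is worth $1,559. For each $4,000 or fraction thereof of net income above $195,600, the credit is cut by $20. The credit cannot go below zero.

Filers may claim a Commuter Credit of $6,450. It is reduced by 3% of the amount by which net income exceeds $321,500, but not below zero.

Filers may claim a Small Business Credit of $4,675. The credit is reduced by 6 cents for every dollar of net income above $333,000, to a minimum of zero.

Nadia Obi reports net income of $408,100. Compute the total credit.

$4,680

Earned Income Credit: income exceeds $349,900 by $58,200, which is 39 full-or-partial $1,500 increments; reduction = 39 × $40 = $1,560, leaving $180.
Apprenticeship Credit: income exceeds $195,600 by $212,500, which is 54 full-or-partial $4,000 increments; reduction = 54 × $20 = $1,080, leaving $479.
Commuter Credit: 3% of the $86,600 excess over $321,500 is $2,598; credit = $6,450 − $2,598 = $3,852.
Small Business Credit: 6% of the $75,100 excess over $333,000 is $4,506; credit = $4,675 − $4,506 = $169.
Total: $180 + $479 + $3,852 + $169 = $4,680.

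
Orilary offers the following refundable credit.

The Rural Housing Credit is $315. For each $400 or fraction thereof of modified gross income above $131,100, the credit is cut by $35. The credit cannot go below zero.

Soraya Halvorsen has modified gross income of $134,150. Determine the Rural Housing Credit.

Rural Housing Credit: income exceeds $131,100 by $3,050, which is 8 full-or-partial $400 increments; reduction = 8 × $35 = $280, leaving $35.

$35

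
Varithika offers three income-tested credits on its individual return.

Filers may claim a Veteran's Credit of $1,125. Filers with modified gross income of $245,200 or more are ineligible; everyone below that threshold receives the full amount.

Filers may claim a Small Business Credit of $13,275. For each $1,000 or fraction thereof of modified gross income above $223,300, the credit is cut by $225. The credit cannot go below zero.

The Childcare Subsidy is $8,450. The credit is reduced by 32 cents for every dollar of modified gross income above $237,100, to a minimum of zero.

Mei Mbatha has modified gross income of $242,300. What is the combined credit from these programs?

$16,911

Veteran's Credit: $242,300 is below the $245,200 cutoff, so the full $1,125 applies.
Small Business Credit: income exceeds $223,300 by $19,000, which is 19 full-or-partial $1,000 increments; reduction = 19 × $225 = $4,275, leaving $9,000.
Childcare Subsidy: 32% of the $5,200 excess over $237,100 is $1,664; credit = $8,450 − $1,664 = $6,786.
Total: $1,125 + $9,000 + $6,786 = $16,911.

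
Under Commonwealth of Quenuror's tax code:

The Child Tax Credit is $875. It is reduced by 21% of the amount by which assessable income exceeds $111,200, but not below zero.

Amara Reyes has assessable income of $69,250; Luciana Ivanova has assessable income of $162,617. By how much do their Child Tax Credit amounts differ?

$875

Amara ($69,250): Child Tax Credit: $69,250 is at or below the $111,200 threshold, so the full $875 applies.
Luciana ($162,617): Child Tax Credit: 21% of the $51,417 excess over $111,200 is $10,797.57 ≥ base, so the credit is $0.
Difference: |$875 − $0| = $875.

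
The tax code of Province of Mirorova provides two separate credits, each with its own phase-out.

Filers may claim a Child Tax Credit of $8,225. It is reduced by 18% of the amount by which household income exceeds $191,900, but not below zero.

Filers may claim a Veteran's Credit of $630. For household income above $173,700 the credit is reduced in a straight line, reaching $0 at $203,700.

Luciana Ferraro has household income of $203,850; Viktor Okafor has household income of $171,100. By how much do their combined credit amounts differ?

$2,781

Luciana ($203,850): Child Tax Credit: 18% of the $11,950 excess over $191,900 is $2,151; credit = $8,225 − $2,151 = $6,074. Veteran's Credit: $203,850 is at or above $203,700, so the credit is $0. total $6,074 + $0 = $6,074
Viktor ($171,100): Child Tax Credit: $171,100 is at or below the $191,900 threshold, so the full $8,225 applies. Veteran's Credit: $171,100 is at or below the $173,700 threshold, so the full $630 applies. total $8,225 + $630 = $8,855
Difference: |$6,074 − $8,855| = $2,781.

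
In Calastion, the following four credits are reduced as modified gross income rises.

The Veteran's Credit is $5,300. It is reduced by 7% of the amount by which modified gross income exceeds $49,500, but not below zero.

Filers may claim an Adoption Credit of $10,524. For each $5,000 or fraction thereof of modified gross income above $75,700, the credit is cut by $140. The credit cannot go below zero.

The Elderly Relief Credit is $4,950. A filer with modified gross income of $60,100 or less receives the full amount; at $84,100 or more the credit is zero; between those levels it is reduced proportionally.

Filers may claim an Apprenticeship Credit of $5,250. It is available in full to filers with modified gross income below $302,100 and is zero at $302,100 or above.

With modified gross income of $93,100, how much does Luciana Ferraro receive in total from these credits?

$17,462

Veteran's Credit: 7% of the $43,600 excess over $49,500 is $3,052; credit = $5,300 − $3,052 = $2,248.
Adoption Credit: income exceeds $75,700 by $17,400, which is 4 full-or-partial $5,000 increments; reduction = 4 × $140 = $560, leaving $9,964.
Elderly Relief Credit: $93,100 is at or above $84,100, so the credit is $0.
Apprenticeship Credit: $93,100 is below the $302,100 cutoff, so the full $5,250 applies.
Total: $2,248 + $9,964 + $0 + $5,250 = $17,462.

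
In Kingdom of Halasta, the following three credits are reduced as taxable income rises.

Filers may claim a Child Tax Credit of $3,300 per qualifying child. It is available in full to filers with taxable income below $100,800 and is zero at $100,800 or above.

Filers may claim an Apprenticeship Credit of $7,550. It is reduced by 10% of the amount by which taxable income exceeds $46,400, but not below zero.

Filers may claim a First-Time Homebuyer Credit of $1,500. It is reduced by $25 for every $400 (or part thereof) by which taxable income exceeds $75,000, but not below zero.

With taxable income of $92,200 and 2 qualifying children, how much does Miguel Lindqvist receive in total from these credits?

$9,995

Child Tax Credit: base = 2 × $3,300 = $6,600. $92,200 is below the $100,800 cutoff, so the full $6,600 applies.
Apprenticeship Credit: 10% of the $45,800 excess over $46,400 is $4,580; credit = $7,550 − $4,580 = $2,970.
First-Time Homebuyer Credit: income exceeds $75,000 by $17,200, which is 43 full-or-partial $400 increments; reduction = 43 × $25 = $1,075, leaving $425.
Total: $6,600 + $2,970 + $425 = $9,995.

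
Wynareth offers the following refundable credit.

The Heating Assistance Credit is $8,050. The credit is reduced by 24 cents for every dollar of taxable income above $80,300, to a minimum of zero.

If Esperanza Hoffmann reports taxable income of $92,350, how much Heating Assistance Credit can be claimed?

$5,158

Heating Assistance Credit: 24% of the $12,050 excess over $80,300 is $2,892; credit = $8,050 − $2,892 = $5,158.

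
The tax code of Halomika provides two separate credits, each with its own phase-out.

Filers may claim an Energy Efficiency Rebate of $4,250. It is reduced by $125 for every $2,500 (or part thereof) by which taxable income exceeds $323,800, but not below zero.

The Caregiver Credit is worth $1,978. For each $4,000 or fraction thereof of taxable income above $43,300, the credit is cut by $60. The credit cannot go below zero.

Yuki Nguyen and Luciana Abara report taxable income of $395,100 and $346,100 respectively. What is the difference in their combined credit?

$2,500

Yuki ($395,100): Energy Efficiency Rebate: income exceeds $323,800 by $71,300, which is 29 full-or-partial $2,500 increments; reduction = 29 × $125 = $3,625, leaving $625. Caregiver Credit: income exceeds $43,300 by $351,800 → 88 increments × $60 = $5,280 ≥ base, so the credit is $0. total $625 + $0 = $625
Luciana ($346,100): Energy Efficiency Rebate: income exceeds $323,800 by $22,300, which is 9 full-or-partial $2,500 increments; reduction = 9 × $125 = $1,125, leaving $3,125. Caregiver Credit: income exceeds $43,300 by $302,800 → 76 increments × $60 = $4,560 ≥ base, so the credit is $0. total $3,125 + $0 = $3,125
Difference: |$625 − $3,125| = $2,500.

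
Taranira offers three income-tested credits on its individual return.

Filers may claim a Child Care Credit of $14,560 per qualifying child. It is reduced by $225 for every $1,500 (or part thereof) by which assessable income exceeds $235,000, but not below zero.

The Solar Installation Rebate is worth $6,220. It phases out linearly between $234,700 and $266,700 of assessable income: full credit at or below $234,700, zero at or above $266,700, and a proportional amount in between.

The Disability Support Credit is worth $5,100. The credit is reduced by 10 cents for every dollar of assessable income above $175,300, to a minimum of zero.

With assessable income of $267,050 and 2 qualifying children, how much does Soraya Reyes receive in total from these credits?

Child Care Credit: base = 2 × $14,560 = $29,120. income exceeds $235,000 by $32,050, which is 22 full-or-partial $1,500 increments; reduction = 22 × $225 = $4,950, leaving $24,170.
Solar Installation Rebate: $267,050 is at or above $266,700, so the credit is $0.
Disability Support Credit: 10% of the $91,750 excess over $175,300 is $9,175 ≥ base, so the credit is $0.
Total: $24,170 + $0 + $0 = $24,170.

$24,170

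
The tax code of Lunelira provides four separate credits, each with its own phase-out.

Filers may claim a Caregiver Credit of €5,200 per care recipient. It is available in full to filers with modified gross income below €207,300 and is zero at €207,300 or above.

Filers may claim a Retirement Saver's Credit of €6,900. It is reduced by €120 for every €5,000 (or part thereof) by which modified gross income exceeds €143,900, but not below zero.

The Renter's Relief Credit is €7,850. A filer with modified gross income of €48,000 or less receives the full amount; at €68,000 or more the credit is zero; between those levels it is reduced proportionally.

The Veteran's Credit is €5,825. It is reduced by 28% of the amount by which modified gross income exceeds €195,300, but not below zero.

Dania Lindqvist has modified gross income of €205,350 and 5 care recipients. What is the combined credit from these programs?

Caregiver Credit: base = 5 × €5,200 = €26,000. €205,350 is below the €207,300 cutoff, so the full €26,000 applies.
Retirement Saver's Credit: income exceeds €143,900 by €61,450, which is 13 full-or-partial €5,000 increments; reduction = 13 × €120 = €1,560, leaving €5,340.
Renter's Relief Credit: €205,350 is at or above €68,000, so the credit is €0.
Veteran's Credit: 28% of the €10,050 excess over €195,300 is €2,814; credit = €5,825 − €2,814 = €3,011.
Total: €26,000 + €5,340 + €0 + €3,011 = €34,351.

€34,351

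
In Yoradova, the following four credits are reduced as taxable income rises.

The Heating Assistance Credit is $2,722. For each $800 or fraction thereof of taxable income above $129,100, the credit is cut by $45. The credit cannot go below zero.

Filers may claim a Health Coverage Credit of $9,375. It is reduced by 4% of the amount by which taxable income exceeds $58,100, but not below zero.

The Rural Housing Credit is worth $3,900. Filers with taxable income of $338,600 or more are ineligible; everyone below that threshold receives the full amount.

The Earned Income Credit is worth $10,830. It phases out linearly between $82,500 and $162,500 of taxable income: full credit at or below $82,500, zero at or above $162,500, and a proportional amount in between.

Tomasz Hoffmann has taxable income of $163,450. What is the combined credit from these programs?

Heating Assistance Credit: income exceeds $129,100 by $34,350, which is 43 full-or-partial $800 increments; reduction = 43 × $45 = $1,935, leaving $787.
Health Coverage Credit: 4% of the $105,350 excess over $58,100 is $4,214; credit = $9,375 − $4,214 = $5,161.
Rural Housing Credit: $163,450 is below the $338,600 cutoff, so the full $3,900 applies.
Earned Income Credit: $163,450 is at or above $162,500, so the credit is $0.
Total: $787 + $5,161 + $3,900 + $0 = $9,848.

$9,848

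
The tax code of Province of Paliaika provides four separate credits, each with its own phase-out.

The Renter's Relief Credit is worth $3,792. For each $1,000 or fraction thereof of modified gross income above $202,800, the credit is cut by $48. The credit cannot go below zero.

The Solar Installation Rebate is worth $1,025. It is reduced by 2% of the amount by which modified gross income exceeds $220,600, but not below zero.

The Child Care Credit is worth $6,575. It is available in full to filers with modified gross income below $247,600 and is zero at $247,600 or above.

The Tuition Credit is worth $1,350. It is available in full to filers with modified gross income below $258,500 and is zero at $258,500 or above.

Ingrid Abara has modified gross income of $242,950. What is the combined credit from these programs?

$10,327

Renter's Relief Credit: income exceeds $202,800 by $40,150, which is 41 full-or-partial $1,000 increments; reduction = 41 × $48 = $1,968, leaving $1,824.
Solar Installation Rebate: 2% of the $22,350 excess over $220,600 is $447; credit = $1,025 − $447 = $578.
Child Care Credit: $242,950 is below the $247,600 cutoff, so the full $6,575 applies.
Tuition Credit: $242,950 is below the $258,500 cutoff, so the full $1,350 applies.
Total: $1,824 + $578 + $6,575 + $1,350 = $10,327.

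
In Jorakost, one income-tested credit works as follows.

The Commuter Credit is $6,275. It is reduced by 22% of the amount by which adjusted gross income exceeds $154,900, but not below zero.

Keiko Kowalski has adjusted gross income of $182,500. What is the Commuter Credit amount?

Commuter Credit: 22% of the $27,600 excess over $154,900 is $6,072; credit = $6,275 − $6,072 = $203.

$203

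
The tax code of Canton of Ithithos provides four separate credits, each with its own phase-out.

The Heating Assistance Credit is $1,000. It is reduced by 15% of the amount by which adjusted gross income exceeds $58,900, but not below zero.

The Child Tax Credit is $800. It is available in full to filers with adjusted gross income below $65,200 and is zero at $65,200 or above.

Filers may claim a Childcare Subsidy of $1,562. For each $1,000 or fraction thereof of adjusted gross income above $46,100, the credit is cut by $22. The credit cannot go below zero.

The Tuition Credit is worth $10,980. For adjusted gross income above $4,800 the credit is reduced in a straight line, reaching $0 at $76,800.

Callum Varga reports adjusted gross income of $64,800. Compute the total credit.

Heating Assistance Credit: 15% of the $5,900 excess over $58,900 is $885; credit = $1,000 − $885 = $115.
Child Tax Credit: $64,800 is below the $65,200 cutoff, so the full $800 applies.
Childcare Subsidy: income exceeds $46,100 by $18,700, which is 19 full-or-partial $1,000 increments; reduction = 19 × $22 = $418, leaving $1,144.
Tuition Credit: $64,800 is $60,000 into a $72,000 phase-out range, leaving 12,000/72,000 of the credit: $10,980 × 12,000/72,000 = $1,830.
Total: $115 + $800 + $1,144 + $1,830 = $3,889.

$3,889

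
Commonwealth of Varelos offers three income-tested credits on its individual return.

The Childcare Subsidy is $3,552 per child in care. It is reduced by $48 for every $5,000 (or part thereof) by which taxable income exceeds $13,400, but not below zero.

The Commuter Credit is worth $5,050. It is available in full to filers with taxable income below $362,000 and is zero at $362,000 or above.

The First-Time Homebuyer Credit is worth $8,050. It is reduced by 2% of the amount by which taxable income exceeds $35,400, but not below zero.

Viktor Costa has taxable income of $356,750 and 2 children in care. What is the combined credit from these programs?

Childcare Subsidy: base = 2 × $3,552 = $7,104. income exceeds $13,400 by $343,350, which is 69 full-or-partial $5,000 increments; reduction = 69 × $48 = $3,312, leaving $3,792.
Commuter Credit: $356,750 is below the $362,000 cutoff, so the full $5,050 applies.
First-Time Homebuyer Credit: 2% of the $321,350 excess over $35,400 is $6,427; credit = $8,050 − $6,427 = $1,623.
Total: $3,792 + $5,050 + $1,623 = $10,465.

$10,465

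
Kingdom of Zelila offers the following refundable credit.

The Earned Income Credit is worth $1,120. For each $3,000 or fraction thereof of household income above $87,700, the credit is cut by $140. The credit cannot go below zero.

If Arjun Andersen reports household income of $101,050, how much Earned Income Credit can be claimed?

Earned Income Credit: income exceeds $87,700 by $13,350, which is 5 full-or-partial $3,000 increments; reduction = 5 × $140 = $700, leaving $420.

$420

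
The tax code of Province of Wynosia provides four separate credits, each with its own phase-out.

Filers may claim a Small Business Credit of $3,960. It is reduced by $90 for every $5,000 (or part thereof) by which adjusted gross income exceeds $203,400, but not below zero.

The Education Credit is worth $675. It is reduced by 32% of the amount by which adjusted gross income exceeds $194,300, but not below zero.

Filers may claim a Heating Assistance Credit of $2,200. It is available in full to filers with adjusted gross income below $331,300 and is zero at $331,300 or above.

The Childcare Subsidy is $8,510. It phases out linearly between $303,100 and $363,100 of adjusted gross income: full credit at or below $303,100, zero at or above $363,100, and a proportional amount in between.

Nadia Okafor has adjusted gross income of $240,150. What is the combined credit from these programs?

$13,950

Small Business Credit: income exceeds $203,400 by $36,750, which is 8 full-or-partial $5,000 increments; reduction = 8 × $90 = $720, leaving $3,240.
Education Credit: 32% of the $45,850 excess over $194,300 is $14,672 ≥ base, so the credit is $0.
Heating Assistance Credit: $240,150 is below the $331,300 cutoff, so the full $2,200 applies.
Childcare Subsidy: $240,150 is at or below the $303,100 threshold, so the full $8,510 applies.
Total: $3,240 + $0 + $2,200 + $8,510 = $13,950.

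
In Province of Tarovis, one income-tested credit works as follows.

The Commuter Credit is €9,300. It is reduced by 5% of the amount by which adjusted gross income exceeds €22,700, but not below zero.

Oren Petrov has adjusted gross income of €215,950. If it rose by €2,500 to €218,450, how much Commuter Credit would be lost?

€0

At €215,950 — 5% of the €193,250 excess over €22,700 is €9,662.50 ≥ base, so the credit is €0.
At €218,450 — 5% of the €195,750 excess over €22,700 is €9,787.50 ≥ base, so the credit is €0.
Lost: €0 − €0 = €0.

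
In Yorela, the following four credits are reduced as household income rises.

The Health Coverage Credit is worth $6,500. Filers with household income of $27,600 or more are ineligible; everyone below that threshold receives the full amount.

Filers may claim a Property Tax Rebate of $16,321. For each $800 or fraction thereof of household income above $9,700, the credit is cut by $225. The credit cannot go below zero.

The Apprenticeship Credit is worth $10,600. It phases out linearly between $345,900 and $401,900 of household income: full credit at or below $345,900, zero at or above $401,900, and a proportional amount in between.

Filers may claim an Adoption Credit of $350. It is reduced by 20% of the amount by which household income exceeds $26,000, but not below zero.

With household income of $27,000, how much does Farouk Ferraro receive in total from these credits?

Health Coverage Credit: $27,000 is below the $27,600 cutoff, so the full $6,500 applies.
Property Tax Rebate: income exceeds $9,700 by $17,300, which is 22 full-or-partial $800 increments; reduction = 22 × $225 = $4,950, leaving $11,371.
Apprenticeship Credit: $27,000 is at or below the $345,900 threshold, so the full $10,600 applies.
Adoption Credit: 20% of the $1,000 excess over $26,000 is $200; credit = $350 − $200 = $150.
Total: $6,500 + $11,371 + $10,600 + $150 = $28,621.

$28,621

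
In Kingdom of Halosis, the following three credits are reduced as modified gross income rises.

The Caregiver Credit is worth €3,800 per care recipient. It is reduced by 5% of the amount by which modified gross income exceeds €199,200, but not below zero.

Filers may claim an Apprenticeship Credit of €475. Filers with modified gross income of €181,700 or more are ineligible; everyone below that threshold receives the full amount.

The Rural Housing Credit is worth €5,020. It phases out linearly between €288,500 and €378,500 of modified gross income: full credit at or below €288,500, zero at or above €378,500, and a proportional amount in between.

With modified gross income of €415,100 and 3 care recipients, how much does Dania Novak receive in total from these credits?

Caregiver Credit: base = 3 × €3,800 = €11,400. 5% of the €215,900 excess over €199,200 is €10,795; credit = €11,400 − €10,795 = €605.
Apprenticeship Credit: €415,100 meets or exceeds the €181,700 cutoff, so the credit is €0.
Rural Housing Credit: €415,100 is at or above €378,500, so the credit is €0.
Total: €605 + €0 + €0 = €605.

€605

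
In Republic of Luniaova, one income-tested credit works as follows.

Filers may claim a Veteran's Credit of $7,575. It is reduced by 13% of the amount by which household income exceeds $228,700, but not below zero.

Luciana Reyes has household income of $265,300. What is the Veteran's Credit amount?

$2,817

Veteran's Credit: 13% of the $36,600 excess over $228,700 is $4,758; credit = $7,575 − $4,758 = $2,817.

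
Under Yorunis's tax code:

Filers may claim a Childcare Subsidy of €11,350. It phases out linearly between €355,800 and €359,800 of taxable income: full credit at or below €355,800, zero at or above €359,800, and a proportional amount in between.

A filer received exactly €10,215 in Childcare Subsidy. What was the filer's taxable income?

€356,200

€10,215 is 10,215/11,350 of the full €11,350, so 1,135/11,350 of the €4,000 range has been used: income = €355,800 + €4,000 × 1,135/11,350 = €356,200.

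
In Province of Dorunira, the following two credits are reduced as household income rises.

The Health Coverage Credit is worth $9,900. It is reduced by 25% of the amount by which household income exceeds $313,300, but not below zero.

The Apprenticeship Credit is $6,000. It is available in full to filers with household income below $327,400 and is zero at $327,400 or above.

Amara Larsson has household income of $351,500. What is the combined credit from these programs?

Health Coverage Credit: 25% of the $38,200 excess over $313,300 is $9,550; credit = $9,900 − $9,550 = $350.
Apprenticeship Credit: $351,500 meets or exceeds the $327,400 cutoff, so the credit is $0.
Total: $350 + $0 = $350.

$350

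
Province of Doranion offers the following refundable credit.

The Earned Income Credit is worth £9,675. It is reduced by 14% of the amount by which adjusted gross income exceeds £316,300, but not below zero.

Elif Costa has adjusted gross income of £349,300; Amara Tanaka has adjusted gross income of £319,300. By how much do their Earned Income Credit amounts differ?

£4,200

Elif (£349,300): Earned Income Credit: 14% of the £33,000 excess over £316,300 is £4,620; credit = £9,675 − £4,620 = £5,055.
Amara (£319,300): Earned Income Credit: 14% of the £3,000 excess over £316,300 is £420; credit = £9,675 − £420 = £9,255.
Difference: |£5,055 − £9,255| = £4,200.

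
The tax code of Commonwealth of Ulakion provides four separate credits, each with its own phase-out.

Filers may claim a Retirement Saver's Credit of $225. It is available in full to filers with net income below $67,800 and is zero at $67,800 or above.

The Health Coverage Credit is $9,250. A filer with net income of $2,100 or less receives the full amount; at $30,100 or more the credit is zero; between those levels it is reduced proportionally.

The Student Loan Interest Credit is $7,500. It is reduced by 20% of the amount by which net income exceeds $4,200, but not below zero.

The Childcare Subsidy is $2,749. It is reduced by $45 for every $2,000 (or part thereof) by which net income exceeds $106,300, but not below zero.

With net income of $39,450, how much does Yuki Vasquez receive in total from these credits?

$3,424

Retirement Saver's Credit: $39,450 is below the $67,800 cutoff, so the full $225 applies.
Health Coverage Credit: $39,450 is at or above $30,100, so the credit is $0.
Student Loan Interest Credit: 20% of the $35,250 excess over $4,200 is $7,050; credit = $7,500 − $7,050 = $450.
Childcare Subsidy: $39,450 is at or below the $106,300 threshold, so the full $2,749 applies.
Total: $225 + $0 + $450 + $2,749 = $3,424.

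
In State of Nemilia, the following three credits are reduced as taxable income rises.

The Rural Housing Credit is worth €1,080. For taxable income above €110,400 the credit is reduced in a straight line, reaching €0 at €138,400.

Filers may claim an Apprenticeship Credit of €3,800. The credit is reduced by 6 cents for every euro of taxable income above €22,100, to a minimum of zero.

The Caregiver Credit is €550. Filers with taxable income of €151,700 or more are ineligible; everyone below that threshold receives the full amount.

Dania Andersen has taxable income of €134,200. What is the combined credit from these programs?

Rural Housing Credit: €134,200 is €23,800 into a €28,000 phase-out range, leaving 4,200/28,000 of the credit: €1,080 × 4,200/28,000 = €162.
Apprenticeship Credit: 6% of the €112,100 excess over €22,100 is €6,726 ≥ base, so the credit is €0.
Caregiver Credit: €134,200 is below the €151,700 cutoff, so the full €550 applies.
Total: €162 + €0 + €550 = €712.

€712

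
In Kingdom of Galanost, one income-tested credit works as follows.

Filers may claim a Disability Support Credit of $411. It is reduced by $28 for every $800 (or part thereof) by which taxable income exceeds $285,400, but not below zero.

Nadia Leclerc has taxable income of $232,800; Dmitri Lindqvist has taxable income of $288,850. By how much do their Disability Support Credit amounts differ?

Nadia ($232,800): Disability Support Credit: $232,800 is at or below the $285,400 threshold, so the full $411 applies.
Dmitri ($288,850): Disability Support Credit: income exceeds $285,400 by $3,450, which is 5 full-or-partial $800 increments; reduction = 5 × $28 = $140, leaving $271.
Difference: |$411 − $271| = $140.

$140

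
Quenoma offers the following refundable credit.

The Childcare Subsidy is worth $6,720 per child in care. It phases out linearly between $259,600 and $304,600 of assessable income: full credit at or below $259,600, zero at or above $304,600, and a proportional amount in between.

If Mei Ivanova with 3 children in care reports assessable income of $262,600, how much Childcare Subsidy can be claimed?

$18,816

Childcare Subsidy: base = 3 × $6,720 = $20,160. $262,600 is $3,000 into a $45,000 phase-out range, leaving 42,000/45,000 of the credit: $20,160 × 42,000/45,000 = $18,816.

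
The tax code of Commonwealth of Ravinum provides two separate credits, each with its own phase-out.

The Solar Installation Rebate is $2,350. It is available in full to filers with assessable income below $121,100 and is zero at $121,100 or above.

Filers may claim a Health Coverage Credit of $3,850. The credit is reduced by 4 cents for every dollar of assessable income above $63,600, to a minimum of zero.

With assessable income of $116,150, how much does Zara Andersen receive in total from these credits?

$4,098

Solar Installation Rebate: $116,150 is below the $121,100 cutoff, so the full $2,350 applies.
Health Coverage Credit: 4% of the $52,550 excess over $63,600 is $2,102; credit = $3,850 − $2,102 = $1,748.
Total: $2,350 + $1,748 = $4,098.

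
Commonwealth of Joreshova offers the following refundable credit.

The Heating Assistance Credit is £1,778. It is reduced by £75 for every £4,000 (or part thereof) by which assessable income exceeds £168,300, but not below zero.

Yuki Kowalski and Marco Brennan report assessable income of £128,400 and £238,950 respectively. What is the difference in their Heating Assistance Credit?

Yuki (£128,400): Heating Assistance Credit: £128,400 is at or below the £168,300 threshold, so the full £1,778 applies.
Marco (£238,950): Heating Assistance Credit: income exceeds £168,300 by £70,650, which is 18 full-or-partial £4,000 increments; reduction = 18 × £75 = £1,350, leaving £428.
Difference: |£1,778 − £428| = £1,350.

£1,350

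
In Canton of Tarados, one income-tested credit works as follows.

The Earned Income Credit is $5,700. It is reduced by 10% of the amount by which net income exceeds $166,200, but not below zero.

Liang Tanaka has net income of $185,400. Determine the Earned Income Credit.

$3,780

Earned Income Credit: 10% of the $19,200 excess over $166,200 is $1,920; credit = $5,700 − $1,920 = $3,780.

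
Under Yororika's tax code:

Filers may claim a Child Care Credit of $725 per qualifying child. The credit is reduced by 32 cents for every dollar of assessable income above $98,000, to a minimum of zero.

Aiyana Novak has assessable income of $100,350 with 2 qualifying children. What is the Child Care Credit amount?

$698

Child Care Credit: base = 2 × $725 = $1,450. 32% of the $2,350 excess over $98,000 is $752; credit = $1,450 − $752 = $698.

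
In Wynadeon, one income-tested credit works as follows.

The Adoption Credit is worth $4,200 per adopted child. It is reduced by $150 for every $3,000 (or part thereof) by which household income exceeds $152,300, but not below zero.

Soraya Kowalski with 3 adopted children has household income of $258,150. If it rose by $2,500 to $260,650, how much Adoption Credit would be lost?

At $258,150 — base = 3 × $4,200 = $12,600. income exceeds $152,300 by $105,850, which is 36 full-or-partial $3,000 increments; reduction = 36 × $150 = $5,400, leaving $7,200.
At $260,650 — base = 3 × $4,200 = $12,600. income exceeds $152,300 by $108,350, which is 37 full-or-partial $3,000 increments; reduction = 37 × $150 = $5,550, leaving $7,050.
Lost: $7,200 − $7,050 = $150.

$150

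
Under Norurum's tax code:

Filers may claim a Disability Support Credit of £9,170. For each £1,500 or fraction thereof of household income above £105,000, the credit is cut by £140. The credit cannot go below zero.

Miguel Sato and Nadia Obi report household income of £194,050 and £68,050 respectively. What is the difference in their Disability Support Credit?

£8,400

Miguel (£194,050): Disability Support Credit: income exceeds £105,000 by £89,050, which is 60 full-or-partial £1,500 increments; reduction = 60 × £140 = £8,400, leaving £770.
Nadia (£68,050): Disability Support Credit: £68,050 is at or below the £105,000 threshold, so the full £9,170 applies.
Difference: |£770 − £9,170| = £8,400.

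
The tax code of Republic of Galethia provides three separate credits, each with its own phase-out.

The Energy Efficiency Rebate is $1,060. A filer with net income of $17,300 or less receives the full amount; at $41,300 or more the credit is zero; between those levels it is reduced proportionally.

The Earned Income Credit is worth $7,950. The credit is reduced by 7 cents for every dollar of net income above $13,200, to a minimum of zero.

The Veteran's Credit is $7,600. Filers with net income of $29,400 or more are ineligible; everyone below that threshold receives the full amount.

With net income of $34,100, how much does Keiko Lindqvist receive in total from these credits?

Energy Efficiency Rebate: $34,100 is $16,800 into a $24,000 phase-out range, leaving 7,200/24,000 of the credit: $1,060 × 7,200/24,000 = $318.
Earned Income Credit: 7% of the $20,900 excess over $13,200 is $1,463; credit = $7,950 − $1,463 = $6,487.
Veteran's Credit: $34,100 meets or exceeds the $29,400 cutoff, so the credit is $0.
Total: $318 + $6,487 + $0 = $6,805.

$6,805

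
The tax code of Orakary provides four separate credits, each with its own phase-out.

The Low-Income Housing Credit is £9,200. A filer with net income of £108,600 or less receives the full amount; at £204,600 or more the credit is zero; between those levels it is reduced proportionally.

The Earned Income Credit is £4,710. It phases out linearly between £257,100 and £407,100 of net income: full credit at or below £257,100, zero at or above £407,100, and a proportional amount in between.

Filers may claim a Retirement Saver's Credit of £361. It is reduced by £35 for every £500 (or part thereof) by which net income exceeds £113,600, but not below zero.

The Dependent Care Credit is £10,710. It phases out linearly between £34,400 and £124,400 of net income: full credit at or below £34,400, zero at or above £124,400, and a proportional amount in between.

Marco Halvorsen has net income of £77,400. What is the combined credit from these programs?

Low-Income Housing Credit: £77,400 is at or below the £108,600 threshold, so the full £9,200 applies.
Earned Income Credit: £77,400 is at or below the £257,100 threshold, so the full £4,710 applies.
Retirement Saver's Credit: £77,400 is at or below the £113,600 threshold, so the full £361 applies.
Dependent Care Credit: £77,400 is £43,000 into a £90,000 phase-out range, leaving 47,000/90,000 of the credit: £10,710 × 47,000/90,000 = £5,593.
Total: £9,200 + £4,710 + £361 + £5,593 = £19,864.

£19,864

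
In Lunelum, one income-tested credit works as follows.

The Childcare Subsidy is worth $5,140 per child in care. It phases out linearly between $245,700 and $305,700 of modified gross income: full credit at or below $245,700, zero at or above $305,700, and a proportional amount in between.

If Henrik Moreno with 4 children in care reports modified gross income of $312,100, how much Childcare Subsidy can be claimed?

Childcare Subsidy: base = 4 × $5,140 = $20,560. $312,100 is at or above $305,700, so the credit is $0.

$0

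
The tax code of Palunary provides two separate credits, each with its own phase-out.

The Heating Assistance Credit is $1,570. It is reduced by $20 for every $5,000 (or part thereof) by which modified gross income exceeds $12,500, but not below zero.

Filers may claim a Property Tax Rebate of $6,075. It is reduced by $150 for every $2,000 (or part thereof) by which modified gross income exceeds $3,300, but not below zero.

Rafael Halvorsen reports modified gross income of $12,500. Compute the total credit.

Heating Assistance Credit: $12,500 is at or below the $12,500 threshold, so the full $1,570 applies.
Property Tax Rebate: income exceeds $3,300 by $9,200, which is 5 full-or-partial $2,000 increments; reduction = 5 × $150 = $750, leaving $5,325.
Total: $1,570 + $5,325 = $6,895.

$6,895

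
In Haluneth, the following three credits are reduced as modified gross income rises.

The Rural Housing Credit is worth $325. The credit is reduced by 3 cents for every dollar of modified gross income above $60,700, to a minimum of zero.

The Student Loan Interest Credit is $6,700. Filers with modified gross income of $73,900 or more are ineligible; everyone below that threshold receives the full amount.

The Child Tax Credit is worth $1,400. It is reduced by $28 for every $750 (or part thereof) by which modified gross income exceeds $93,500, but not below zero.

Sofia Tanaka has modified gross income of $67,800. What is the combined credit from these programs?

$8,212

Rural Housing Credit: 3% of the $7,100 excess over $60,700 is $213; credit = $325 − $213 = $112.
Student Loan Interest Credit: $67,800 is below the $73,900 cutoff, so the full $6,700 applies.
Child Tax Credit: $67,800 is at or below the $93,500 threshold, so the full $1,400 applies.
Total: $112 + $6,700 + $1,400 = $8,212.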